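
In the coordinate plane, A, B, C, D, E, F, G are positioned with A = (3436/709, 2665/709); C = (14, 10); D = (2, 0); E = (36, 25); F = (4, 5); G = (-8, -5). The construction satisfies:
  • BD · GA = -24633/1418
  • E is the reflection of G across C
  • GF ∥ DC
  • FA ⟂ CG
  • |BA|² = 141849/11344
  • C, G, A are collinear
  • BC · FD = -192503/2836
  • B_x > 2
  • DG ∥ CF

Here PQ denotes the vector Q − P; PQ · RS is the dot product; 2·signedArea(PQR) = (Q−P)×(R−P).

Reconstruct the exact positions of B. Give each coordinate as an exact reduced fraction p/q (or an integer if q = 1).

1. B_x = 3845/1418  [BD · GA = -24633/1418 ∩ BC · FD = -192503/2836]
2. B_y = 2665/2836  [BD · GA = -24633/1418 ∩ BC · FD = -192503/2836]
   → B = (3845/1418, 2665/2836)

B = (3845/1418, 2665/2836)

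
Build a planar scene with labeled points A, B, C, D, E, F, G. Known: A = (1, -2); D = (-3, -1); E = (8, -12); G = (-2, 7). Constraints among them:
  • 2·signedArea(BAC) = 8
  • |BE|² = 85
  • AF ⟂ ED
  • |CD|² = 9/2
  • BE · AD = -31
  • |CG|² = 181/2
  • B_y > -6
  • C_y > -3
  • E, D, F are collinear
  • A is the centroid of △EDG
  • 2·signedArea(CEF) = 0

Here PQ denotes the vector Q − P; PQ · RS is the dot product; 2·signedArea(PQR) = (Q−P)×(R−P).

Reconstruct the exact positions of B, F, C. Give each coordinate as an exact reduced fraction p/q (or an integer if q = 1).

B = (2, -5)
C = (-3/2, -5/2)
F = (-1/2, -7/2)

1. B_x = 2  [line 4·x + -1·y + -13 = 0 ∩ |BE|² = 85]
2. B_y = -5  [line 4·x + -1·y + -13 = 0 ∩ |BE|² = 85]
   → B = (2, -5)
3. F_x = -1/2  [E, D, F are collinear ∩ AF ⟂ ED]
4. F_y = -7/2  [E, D, F are collinear ∩ AF ⟂ ED]
   → F = (-1/2, -7/2)
5. C_x = -3/2  [2·signedArea(BAC) = 8 ∩ 2·signedArea(CEF) = 0]
6. C_y = -5/2  [2·signedArea(BAC) = 8 ∩ 2·signedArea(CEF) = 0]
   → C = (-3/2, -5/2)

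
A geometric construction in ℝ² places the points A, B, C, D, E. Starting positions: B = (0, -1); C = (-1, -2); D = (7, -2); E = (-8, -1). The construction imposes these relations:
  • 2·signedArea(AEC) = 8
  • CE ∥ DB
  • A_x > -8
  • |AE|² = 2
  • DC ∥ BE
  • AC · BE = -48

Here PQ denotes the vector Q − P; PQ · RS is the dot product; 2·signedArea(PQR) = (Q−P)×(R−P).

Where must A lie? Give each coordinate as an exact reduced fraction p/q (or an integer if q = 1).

1. A_x = -7  [2·signedArea(AEC) = 8 ∩ AC · BE = -48]
2. A_y = 0  [2·signedArea(AEC) = 8 ∩ AC · BE = -48]
   → A = (-7, 0)

A = (-7, 0)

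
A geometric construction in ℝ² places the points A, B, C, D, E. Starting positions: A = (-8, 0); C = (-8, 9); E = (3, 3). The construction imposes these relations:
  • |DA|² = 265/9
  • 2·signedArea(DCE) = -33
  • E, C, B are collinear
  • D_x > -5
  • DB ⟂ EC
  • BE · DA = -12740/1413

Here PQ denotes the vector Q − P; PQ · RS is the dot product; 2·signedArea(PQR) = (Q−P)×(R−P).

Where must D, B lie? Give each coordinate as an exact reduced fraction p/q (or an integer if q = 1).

1. D_x = -13/3  [line 6·x + 11·y + -18 = 0 ∩ |DA|² = 265/9]
2. D_y = 4  [line 6·x + 11·y + -18 = 0 ∩ |DA|² = 265/9]
   → D = (-13/3, 4)
3. B_x = -1447/471  [E, C, B are collinear ∩ DB ⟂ EC]
4. B_y = 991/157  [E, C, B are collinear ∩ DB ⟂ EC]
   → B = (-1447/471, 991/157)

B = (-1447/471, 991/157)
D = (-13/3, 4)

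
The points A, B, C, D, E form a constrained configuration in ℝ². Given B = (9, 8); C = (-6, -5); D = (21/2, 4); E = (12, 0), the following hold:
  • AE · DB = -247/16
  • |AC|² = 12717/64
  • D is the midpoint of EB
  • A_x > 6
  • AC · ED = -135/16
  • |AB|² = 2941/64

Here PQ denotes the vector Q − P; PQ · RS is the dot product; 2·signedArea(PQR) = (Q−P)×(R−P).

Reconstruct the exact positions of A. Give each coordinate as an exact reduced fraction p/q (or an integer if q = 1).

A = (51/8, 7/4)

1. A_x = 51/8  [line 3/2·x + -4·y + -41/16 = 0 ∩ |AC|² = 12717/64]
2. A_y = 7/4  [line 3/2·x + -4·y + -41/16 = 0 ∩ |AC|² = 12717/64]
   → A = (51/8, 7/4)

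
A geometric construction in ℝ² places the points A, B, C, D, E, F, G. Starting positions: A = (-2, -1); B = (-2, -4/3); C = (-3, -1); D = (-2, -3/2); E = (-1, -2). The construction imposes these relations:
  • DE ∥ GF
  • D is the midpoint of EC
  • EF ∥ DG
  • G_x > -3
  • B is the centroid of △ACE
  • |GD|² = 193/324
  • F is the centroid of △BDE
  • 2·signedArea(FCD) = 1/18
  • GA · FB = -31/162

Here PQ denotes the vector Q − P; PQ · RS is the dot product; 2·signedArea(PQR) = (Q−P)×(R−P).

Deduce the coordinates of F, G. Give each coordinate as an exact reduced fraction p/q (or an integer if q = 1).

F = (-5/3, -29/18)
G = (-8/3, -10/9)

1. F_x = -5/3  [F is the centroid of △BDE]
2. F_y = -29/18  [F is the centroid of △BDE]
   → F = (-5/3, -29/18)
3. G_x = -8/3  [DE ∥ GF ∩ EF ∥ DG]
4. G_y = -10/9  [DE ∥ GF ∩ EF ∥ DG]
   → G = (-8/3, -10/9)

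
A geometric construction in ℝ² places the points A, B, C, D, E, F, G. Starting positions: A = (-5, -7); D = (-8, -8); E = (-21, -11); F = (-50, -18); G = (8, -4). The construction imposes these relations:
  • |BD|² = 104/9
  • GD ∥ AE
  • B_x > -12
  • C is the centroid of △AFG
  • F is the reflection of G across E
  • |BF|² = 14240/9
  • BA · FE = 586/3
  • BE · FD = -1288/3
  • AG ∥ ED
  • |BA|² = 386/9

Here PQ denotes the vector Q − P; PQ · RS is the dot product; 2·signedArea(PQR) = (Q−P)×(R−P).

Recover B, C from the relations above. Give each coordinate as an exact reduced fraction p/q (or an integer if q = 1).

B = (-34/3, -26/3)
C = (-47/3, -29/3)

1. B_x = -34/3  [BE · FD = -1288/3 ∩ BA · FE = 586/3]
2. B_y = -26/3  [BE · FD = -1288/3 ∩ BA · FE = 586/3]
   → B = (-34/3, -26/3)
3. C_x = -47/3  [C is the centroid of △AFG]
4. C_y = -29/3  [C is the centroid of △AFG]
   → C = (-47/3, -29/3)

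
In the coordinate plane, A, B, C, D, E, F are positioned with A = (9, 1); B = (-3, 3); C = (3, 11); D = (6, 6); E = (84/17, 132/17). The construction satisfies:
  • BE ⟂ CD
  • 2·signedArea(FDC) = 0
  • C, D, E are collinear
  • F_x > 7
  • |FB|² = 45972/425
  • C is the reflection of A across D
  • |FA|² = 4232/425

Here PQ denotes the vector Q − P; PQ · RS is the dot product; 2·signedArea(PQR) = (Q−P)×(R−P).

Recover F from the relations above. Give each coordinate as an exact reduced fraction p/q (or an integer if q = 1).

F = (627/85, 63/17)

1. F_x = 627/85  [line -5·x + -3·y + 48 = 0 ∩ |FB|² = 45972/425]
2. F_y = 63/17  [line -5·x + -3·y + 48 = 0 ∩ |FB|² = 45972/425]
   → F = (627/85, 63/17)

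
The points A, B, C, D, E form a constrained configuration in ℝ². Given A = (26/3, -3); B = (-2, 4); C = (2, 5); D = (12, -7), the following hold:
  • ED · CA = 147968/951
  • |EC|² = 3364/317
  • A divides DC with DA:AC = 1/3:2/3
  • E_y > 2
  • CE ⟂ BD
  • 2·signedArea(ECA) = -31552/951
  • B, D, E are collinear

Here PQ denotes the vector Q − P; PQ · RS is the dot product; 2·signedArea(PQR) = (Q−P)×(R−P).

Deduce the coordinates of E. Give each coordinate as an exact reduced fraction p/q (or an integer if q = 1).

E = (-4/317, 773/317)

1. E_x = -4/317  [B, D, E are collinear ∩ CE ⟂ BD]
2. E_y = 773/317  [B, D, E are collinear ∩ CE ⟂ BD]
   → E = (-4/317, 773/317)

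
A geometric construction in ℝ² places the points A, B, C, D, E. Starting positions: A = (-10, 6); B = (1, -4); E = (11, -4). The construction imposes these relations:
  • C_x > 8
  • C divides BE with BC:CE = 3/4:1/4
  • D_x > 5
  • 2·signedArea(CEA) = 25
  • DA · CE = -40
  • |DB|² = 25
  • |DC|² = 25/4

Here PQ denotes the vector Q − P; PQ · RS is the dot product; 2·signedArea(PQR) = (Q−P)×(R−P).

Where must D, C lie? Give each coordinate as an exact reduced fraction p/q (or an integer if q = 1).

C = (17/2, -4)
D = (6, -4)

1. C_x = 17/2  [C divides BE with BC:CE = 3/4:1/4]
2. C_y = -4  [C divides BE with BC:CE = 3/4:1/4]
   → C = (17/2, -4)
3. D_x = 6  [DA · CE = -40]
4. D_y = -4  [|DB|² = 25]
   → D = (6, -4)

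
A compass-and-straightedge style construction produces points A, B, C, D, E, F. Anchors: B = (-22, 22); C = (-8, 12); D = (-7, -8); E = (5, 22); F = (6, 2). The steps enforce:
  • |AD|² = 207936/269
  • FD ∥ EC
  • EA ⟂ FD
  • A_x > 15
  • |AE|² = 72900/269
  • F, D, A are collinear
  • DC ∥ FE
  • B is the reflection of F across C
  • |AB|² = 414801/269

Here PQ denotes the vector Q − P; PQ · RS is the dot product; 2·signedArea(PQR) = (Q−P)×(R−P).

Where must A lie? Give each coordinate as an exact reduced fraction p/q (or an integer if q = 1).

A = (4045/269, 2408/269)

1. A_x = 4045/269  [F, D, A are collinear ∩ EA ⟂ FD]
2. A_y = 2408/269  [F, D, A are collinear ∩ EA ⟂ FD]
   → A = (4045/269, 2408/269)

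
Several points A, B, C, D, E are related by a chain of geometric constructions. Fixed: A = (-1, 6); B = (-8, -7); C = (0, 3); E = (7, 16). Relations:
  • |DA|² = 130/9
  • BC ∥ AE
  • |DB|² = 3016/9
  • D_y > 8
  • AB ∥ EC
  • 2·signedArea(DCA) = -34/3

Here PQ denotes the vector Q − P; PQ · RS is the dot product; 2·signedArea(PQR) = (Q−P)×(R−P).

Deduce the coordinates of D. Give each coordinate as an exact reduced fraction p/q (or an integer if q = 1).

D = (2, 25/3)

1. D_x = 2  [line -3·x + -1·y + 43/3 = 0 ∩ |DB|² = 3016/9]
2. D_y = 25/3  [line -3·x + -1·y + 43/3 = 0 ∩ |DB|² = 3016/9]
   → D = (2, 25/3)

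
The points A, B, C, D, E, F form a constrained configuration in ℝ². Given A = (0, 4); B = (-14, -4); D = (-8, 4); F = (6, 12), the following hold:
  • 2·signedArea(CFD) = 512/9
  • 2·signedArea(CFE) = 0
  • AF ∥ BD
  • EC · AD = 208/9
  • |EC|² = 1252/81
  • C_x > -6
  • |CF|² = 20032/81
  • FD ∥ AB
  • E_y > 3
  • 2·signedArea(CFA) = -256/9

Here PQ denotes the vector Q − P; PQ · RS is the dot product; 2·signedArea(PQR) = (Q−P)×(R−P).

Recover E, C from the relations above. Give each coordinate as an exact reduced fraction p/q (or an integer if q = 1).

1. C_x = -50/9  [2·signedArea(CFA) = -256/9 ∩ 2·signedArea(CFD) = 512/9]
2. C_y = 4/3  [2·signedArea(CFA) = -256/9 ∩ 2·signedArea(CFD) = 512/9]
   → C = (-50/9, 4/3)
3. E_x = -8/3  [EC · AD = 208/9 ∩ 2·signedArea(CFE) = 0]
4. E_y = 4  [EC · AD = 208/9 ∩ 2·signedArea(CFE) = 0]
   → E = (-8/3, 4)

C = (-50/9, 4/3)
E = (-8/3, 4)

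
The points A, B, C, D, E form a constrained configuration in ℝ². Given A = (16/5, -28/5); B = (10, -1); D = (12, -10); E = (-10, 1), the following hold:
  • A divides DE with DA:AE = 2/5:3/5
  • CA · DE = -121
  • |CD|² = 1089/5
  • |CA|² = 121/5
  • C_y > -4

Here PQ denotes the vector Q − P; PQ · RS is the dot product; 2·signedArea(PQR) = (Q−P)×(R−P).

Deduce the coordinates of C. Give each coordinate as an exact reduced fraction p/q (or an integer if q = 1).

C = (-6/5, -17/5)

1. C_x = -6/5  [line 22·x + -11·y + -11 = 0 ∩ |CD|² = 1089/5]
2. C_y = -17/5  [line 22·x + -11·y + -11 = 0 ∩ |CD|² = 1089/5]
   → C = (-6/5, -17/5)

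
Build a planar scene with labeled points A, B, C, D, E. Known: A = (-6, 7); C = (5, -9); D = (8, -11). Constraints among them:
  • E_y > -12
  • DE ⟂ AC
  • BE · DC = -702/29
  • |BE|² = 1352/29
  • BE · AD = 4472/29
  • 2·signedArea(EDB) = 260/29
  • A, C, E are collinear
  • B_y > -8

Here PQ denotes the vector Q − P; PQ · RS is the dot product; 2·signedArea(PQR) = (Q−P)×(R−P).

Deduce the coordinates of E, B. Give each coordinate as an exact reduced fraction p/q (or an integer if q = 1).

1. E_x = 200/29  [A, C, E are collinear ∩ DE ⟂ AC]
2. E_y = -341/29  [A, C, E are collinear ∩ DE ⟂ AC]
   → E = (200/29, -341/29)
3. B_x = 2  [BE · AD = 4472/29 ∩ 2·signedArea(EDB) = 260/29]
4. B_y = -7  [BE · AD = 4472/29 ∩ 2·signedArea(EDB) = 260/29]
   → B = (2, -7)

B = (2, -7)
E = (200/29, -341/29)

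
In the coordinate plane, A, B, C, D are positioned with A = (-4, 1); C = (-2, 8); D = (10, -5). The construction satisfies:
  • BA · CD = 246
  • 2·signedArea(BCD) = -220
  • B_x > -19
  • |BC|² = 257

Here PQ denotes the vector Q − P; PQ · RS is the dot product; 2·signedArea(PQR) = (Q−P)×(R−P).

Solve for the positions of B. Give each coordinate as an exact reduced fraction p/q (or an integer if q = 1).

B = (-18, 7)

1. B_x = -18  [2·signedArea(BCD) = -220 ∩ BA · CD = 246]
2. B_y = 7  [2·signedArea(BCD) = -220 ∩ BA · CD = 246]
   → B = (-18, 7)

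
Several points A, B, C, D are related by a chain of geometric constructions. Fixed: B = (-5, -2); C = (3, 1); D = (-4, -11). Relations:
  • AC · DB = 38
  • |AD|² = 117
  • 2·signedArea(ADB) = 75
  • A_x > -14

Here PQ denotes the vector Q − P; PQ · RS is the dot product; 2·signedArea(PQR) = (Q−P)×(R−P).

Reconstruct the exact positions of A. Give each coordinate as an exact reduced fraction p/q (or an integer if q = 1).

A = (-13, -5)

1. A_x = -13  [AC · DB = 38 ∩ 2·signedArea(ADB) = 75]
2. A_y = -5  [AC · DB = 38 ∩ 2·signedArea(ADB) = 75]
   → A = (-13, -5)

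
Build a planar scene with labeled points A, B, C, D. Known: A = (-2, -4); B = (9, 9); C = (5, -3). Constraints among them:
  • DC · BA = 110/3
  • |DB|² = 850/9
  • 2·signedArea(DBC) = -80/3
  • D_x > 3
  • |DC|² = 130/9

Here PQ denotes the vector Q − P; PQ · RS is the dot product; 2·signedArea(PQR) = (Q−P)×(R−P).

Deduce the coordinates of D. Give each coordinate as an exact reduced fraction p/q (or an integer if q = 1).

1. D_x = 4  [2·signedArea(DBC) = -80/3 ∩ DC · BA = 110/3]
2. D_y = 2/3  [2·signedArea(DBC) = -80/3 ∩ DC · BA = 110/3]
   → D = (4, 2/3)

D = (4, 2/3)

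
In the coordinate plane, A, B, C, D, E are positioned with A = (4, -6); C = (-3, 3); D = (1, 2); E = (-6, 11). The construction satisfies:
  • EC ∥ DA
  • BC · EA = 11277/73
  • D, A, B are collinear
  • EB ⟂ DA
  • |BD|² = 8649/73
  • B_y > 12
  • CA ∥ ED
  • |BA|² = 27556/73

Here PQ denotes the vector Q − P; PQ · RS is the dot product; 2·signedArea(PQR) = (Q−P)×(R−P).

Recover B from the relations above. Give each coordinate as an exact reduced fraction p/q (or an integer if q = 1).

1. B_x = -206/73  [D, A, B are collinear ∩ EB ⟂ DA]
2. B_y = 890/73  [D, A, B are collinear ∩ EB ⟂ DA]
   → B = (-206/73, 890/73)

B = (-206/73, 890/73)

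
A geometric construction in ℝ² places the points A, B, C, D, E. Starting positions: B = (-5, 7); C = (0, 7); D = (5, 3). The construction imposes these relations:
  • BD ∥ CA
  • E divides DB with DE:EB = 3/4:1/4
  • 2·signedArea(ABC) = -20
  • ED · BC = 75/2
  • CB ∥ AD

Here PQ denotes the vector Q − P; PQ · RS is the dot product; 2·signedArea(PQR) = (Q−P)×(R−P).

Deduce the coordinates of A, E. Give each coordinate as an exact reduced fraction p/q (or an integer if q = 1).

1. A_x = 10  [CB ∥ AD ∩ BD ∥ CA]
2. A_y = 3  [CB ∥ AD ∩ BD ∥ CA]
   → A = (10, 3)
3. E_x = -5/2  [E divides DB with DE:EB = 3/4:1/4]
4. E_y = 6  [E divides DB with DE:EB = 3/4:1/4]
   → E = (-5/2, 6)

A = (10, 3)
E = (-5/2, 6)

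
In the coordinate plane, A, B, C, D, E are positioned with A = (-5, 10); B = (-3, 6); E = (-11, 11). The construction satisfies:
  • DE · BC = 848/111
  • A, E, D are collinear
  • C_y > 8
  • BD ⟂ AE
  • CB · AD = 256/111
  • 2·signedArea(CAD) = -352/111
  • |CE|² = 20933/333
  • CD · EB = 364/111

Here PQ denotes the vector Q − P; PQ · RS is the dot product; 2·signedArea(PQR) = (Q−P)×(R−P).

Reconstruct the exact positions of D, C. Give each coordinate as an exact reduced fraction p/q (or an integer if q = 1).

1. D_x = -89/37  [A, E, D are collinear ∩ BD ⟂ AE]
2. D_y = 354/37  [A, E, D are collinear ∩ BD ⟂ AE]
   → D = (-89/37, 354/37)
3. C_x = -385/111  [2·signedArea(CAD) = -352/111 ∩ CD · EB = 364/111]
4. C_y = 946/111  [2·signedArea(CAD) = -352/111 ∩ CD · EB = 364/111]
   → C = (-385/111, 946/111)

C = (-385/111, 946/111)
D = (-89/37, 354/37)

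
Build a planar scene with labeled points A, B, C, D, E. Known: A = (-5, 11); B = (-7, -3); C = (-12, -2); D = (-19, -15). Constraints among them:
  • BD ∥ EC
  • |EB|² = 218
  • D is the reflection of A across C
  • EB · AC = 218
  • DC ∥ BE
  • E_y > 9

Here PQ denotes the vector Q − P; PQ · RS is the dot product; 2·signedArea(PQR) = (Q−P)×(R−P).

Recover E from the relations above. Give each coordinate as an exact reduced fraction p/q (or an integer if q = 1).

1. E_x = 0  [BD ∥ EC ∩ DC ∥ BE]
2. E_y = 10  [BD ∥ EC ∩ DC ∥ BE]
   → E = (0, 10)

E = (0, 10)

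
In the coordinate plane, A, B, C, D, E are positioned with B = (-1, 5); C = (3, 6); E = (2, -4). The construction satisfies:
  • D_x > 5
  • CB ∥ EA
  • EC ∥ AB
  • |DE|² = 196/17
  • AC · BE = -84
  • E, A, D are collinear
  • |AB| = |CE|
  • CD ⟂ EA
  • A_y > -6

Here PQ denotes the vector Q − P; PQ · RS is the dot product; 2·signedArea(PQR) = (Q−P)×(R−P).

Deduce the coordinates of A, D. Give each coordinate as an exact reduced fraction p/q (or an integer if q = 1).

A = (-2, -5)
D = (90/17, -54/17)

1. A_x = -2  [EC ∥ AB ∩ CB ∥ EA]
2. A_y = -5  [EC ∥ AB ∩ CB ∥ EA]
   → A = (-2, -5)
3. D_x = 90/17  [E, A, D are collinear ∩ CD ⟂ EA]
4. D_y = -54/17  [E, A, D are collinear ∩ CD ⟂ EA]
   → D = (90/17, -54/17)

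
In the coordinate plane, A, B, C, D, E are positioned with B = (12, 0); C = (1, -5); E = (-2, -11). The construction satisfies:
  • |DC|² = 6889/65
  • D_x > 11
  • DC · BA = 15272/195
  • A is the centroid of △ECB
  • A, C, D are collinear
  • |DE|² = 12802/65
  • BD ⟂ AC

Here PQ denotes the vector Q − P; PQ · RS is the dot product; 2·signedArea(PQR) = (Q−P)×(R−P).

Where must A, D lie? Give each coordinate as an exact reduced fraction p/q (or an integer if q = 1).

1. A_x = 11/3  [A is the centroid of △ECB]
2. A_y = -16/3  [A is the centroid of △ECB]
   → A = (11/3, -16/3)
3. D_x = 729/65  [A, C, D are collinear ∩ BD ⟂ AC]
4. D_y = -408/65  [A, C, D are collinear ∩ BD ⟂ AC]
   → D = (729/65, -408/65)

A = (11/3, -16/3)
D = (729/65, -408/65)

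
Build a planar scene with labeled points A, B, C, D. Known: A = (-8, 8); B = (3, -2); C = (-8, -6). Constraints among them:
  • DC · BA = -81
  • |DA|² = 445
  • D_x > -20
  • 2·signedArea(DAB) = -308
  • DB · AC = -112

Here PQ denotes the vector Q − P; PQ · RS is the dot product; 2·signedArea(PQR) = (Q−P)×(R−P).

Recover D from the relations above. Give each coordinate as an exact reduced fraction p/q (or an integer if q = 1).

1. D_x = -19  [DB · AC = -112 ∩ DC · BA = -81]
2. D_y = -10  [DB · AC = -112 ∩ DC · BA = -81]
   → D = (-19, -10)

D = (-19, -10)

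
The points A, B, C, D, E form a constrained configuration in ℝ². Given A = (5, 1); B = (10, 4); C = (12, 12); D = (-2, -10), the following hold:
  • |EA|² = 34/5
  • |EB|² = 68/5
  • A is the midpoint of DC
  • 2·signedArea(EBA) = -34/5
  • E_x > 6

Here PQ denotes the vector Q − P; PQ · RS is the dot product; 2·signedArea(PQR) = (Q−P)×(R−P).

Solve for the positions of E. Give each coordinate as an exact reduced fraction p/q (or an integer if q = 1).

1. E_x = 32/5  [line 3·x + -5·y + -16/5 = 0 ∩ |EA|² = 34/5]
2. E_y = 16/5  [line 3·x + -5·y + -16/5 = 0 ∩ |EA|² = 34/5]
   → E = (32/5, 16/5)

E = (32/5, 16/5)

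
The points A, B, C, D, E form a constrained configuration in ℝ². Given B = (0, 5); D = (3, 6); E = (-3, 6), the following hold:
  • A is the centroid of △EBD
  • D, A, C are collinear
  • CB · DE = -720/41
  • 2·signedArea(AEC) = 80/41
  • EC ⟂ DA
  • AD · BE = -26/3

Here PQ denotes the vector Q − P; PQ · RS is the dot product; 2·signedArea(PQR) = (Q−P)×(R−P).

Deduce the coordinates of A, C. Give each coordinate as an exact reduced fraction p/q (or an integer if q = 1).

A = (0, 17/3)
C = (-120/41, 219/41)

1. A_x = 0  [A is the centroid of △EBD]
2. A_y = 17/3  [A is the centroid of △EBD]
   → A = (0, 17/3)
3. C_x = -120/41  [D, A, C are collinear ∩ EC ⟂ DA]
4. C_y = 219/41  [D, A, C are collinear ∩ EC ⟂ DA]
   → C = (-120/41, 219/41)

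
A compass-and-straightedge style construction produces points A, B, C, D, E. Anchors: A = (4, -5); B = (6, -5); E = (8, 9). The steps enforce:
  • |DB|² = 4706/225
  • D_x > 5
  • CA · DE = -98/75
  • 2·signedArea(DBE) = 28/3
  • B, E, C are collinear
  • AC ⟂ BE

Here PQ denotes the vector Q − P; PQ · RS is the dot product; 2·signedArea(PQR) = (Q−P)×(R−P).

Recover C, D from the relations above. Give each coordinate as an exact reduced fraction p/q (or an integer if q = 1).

C = (149/25, -132/25)
D = (449/75, -32/75)

1. C_x = 149/25  [B, E, C are collinear ∩ AC ⟂ BE]
2. C_y = -132/25  [B, E, C are collinear ∩ AC ⟂ BE]
   → C = (149/25, -132/25)
3. D_x = 449/75  [line -14·x + 2·y + 254/3 = 0 ∩ |DB|² = 4706/225]
4. D_y = -32/75  [line -14·x + 2·y + 254/3 = 0 ∩ |DB|² = 4706/225]
   → D = (449/75, -32/75)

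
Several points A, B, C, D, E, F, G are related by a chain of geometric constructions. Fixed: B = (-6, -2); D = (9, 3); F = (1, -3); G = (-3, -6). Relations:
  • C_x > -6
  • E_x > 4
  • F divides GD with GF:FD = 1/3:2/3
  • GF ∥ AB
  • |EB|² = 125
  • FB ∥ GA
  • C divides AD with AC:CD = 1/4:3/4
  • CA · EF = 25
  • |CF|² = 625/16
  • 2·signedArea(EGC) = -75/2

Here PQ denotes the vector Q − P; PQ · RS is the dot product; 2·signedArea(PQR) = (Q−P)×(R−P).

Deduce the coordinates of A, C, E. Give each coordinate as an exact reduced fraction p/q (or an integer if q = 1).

1. A_x = -10  [GF ∥ AB ∩ FB ∥ GA]
2. A_y = -5  [GF ∥ AB ∩ FB ∥ GA]
   → A = (-10, -5)
3. C_x = -21/4  [C divides AD with AC:CD = 1/4:3/4]
4. C_y = -3  [C divides AD with AC:CD = 1/4:3/4]
   → C = (-21/4, -3)
5. E_x = 5  [2·signedArea(EGC) = -75/2 ∩ CA · EF = 25]
6. E_y = 0  [2·signedArea(EGC) = -75/2 ∩ CA · EF = 25]
   → E = (5, 0)

A = (-10, -5)
C = (-21/4, -3)
E = (5, 0)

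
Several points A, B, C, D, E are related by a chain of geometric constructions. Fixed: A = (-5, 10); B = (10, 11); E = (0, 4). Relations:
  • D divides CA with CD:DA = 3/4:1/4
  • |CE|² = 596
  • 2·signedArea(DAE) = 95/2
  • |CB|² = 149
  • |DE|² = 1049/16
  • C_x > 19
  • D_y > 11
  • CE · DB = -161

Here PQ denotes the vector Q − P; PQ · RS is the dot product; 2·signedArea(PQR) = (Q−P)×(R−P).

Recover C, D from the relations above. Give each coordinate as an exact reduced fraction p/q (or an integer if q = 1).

C = (20, 18)
D = (5/4, 12)

1. D_x = 5/4  [line 6·x + 5·y + -135/2 = 0 ∩ |DE|² = 1049/16]
2. D_y = 12  [line 6·x + 5·y + -135/2 = 0 ∩ |DE|² = 1049/16]
   → D = (5/4, 12)
3. C_x = 20  [CE · DB = -161 ∩ D divides CA with CD:DA = 3/4:1/4]
4. C_y = 18  [CE · DB = -161 ∩ D divides CA with CD:DA = 3/4:1/4]
   → C = (20, 18)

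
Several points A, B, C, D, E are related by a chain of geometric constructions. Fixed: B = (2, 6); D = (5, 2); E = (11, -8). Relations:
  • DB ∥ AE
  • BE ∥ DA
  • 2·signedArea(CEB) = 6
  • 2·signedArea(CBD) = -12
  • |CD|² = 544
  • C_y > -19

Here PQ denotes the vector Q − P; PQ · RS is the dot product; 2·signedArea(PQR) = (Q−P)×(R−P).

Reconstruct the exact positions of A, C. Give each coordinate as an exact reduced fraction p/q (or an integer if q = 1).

A = (14, -12)
C = (17, -18)

1. A_x = 14  [DB ∥ AE ∩ BE ∥ DA]
2. A_y = -12  [DB ∥ AE ∩ BE ∥ DA]
   → A = (14, -12)
3. C_x = 17  [2·signedArea(CBD) = -12 ∩ 2·signedArea(CEB) = 6]
4. C_y = -18  [2·signedArea(CBD) = -12 ∩ 2·signedArea(CEB) = 6]
   → C = (17, -18)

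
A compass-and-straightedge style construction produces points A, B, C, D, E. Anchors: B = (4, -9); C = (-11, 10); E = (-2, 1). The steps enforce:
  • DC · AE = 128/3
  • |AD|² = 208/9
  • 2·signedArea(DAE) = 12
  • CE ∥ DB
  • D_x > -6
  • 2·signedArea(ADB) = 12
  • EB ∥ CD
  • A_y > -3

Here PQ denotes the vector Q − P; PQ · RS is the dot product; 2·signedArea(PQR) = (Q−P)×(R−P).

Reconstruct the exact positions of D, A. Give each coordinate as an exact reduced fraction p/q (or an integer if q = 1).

1. D_x = -5  [CE ∥ DB ∩ EB ∥ CD]
2. D_y = 0  [CE ∥ DB ∩ EB ∥ CD]
   → D = (-5, 0)
3. A_x = -1  [2·signedArea(ADB) = 12 ∩ DC · AE = 128/3]
4. A_y = -8/3  [2·signedArea(ADB) = 12 ∩ DC · AE = 128/3]
   → A = (-1, -8/3)

A = (-1, -8/3)
D = (-5, 0)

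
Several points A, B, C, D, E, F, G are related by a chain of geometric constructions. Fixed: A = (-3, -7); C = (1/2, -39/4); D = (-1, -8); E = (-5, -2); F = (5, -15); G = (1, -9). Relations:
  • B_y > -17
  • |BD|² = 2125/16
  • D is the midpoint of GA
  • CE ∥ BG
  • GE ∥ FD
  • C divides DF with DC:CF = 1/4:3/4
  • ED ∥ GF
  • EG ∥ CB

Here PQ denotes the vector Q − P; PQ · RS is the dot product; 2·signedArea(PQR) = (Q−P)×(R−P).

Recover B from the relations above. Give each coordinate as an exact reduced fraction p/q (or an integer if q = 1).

1. B_x = 13/2  [CE ∥ BG ∩ EG ∥ CB]
2. B_y = -67/4  [CE ∥ BG ∩ EG ∥ CB]
   → B = (13/2, -67/4)

B = (13/2, -67/4)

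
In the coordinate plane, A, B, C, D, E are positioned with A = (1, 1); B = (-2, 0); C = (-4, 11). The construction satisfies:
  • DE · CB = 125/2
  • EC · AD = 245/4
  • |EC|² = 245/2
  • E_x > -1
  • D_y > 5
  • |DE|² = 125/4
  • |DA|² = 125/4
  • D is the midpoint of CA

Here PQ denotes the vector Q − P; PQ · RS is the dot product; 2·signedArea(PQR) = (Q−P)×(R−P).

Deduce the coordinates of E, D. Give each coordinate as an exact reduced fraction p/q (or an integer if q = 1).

1. D_x = -3/2  [D is the midpoint of CA]
2. D_y = 6  [D is the midpoint of CA]
   → D = (-3/2, 6)
3. E_x = -1/2  [EC · AD = 245/4 ∩ DE · CB = 125/2]
4. E_y = 1/2  [EC · AD = 245/4 ∩ DE · CB = 125/2]
   → E = (-1/2, 1/2)

D = (-3/2, 6)
E = (-1/2, 1/2)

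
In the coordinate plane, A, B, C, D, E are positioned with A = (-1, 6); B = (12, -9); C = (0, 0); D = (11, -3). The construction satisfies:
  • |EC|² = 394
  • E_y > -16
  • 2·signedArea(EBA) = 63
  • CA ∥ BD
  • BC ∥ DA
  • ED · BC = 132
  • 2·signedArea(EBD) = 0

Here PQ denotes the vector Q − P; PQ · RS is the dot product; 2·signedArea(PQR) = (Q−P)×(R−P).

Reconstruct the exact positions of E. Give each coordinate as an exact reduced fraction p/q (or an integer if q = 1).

E = (13, -15)

1. E_x = 13  [2·signedArea(EBD) = 0 ∩ ED · BC = 132]
2. E_y = -15  [2·signedArea(EBD) = 0 ∩ ED · BC = 132]
   → E = (13, -15)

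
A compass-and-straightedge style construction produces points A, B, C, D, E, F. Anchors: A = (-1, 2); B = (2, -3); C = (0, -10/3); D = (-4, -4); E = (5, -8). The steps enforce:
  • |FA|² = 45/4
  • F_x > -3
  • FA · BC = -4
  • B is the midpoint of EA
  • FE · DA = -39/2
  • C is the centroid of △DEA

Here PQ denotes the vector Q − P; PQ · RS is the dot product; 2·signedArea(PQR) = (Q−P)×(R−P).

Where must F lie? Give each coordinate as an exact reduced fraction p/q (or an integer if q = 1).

1. F_x = -5/2  [FA · BC = -4 ∩ FE · DA = -39/2]
2. F_y = -1  [FA · BC = -4 ∩ FE · DA = -39/2]
   → F = (-5/2, -1)

F = (-5/2, -1)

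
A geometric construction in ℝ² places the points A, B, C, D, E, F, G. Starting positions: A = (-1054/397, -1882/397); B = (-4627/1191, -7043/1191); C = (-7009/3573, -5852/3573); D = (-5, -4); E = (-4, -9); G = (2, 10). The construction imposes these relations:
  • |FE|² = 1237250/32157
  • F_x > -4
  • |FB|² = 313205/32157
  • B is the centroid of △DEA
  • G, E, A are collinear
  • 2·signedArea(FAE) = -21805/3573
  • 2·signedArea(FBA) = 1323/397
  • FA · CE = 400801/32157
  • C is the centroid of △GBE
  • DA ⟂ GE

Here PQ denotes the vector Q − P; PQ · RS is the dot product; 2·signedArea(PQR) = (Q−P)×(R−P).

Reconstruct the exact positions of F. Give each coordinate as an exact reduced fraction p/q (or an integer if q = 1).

1. F_x = -12437/3573  [FA · CE = 400801/32157 ∩ 2·signedArea(FBA) = 1323/397]
2. F_y = -10072/3573  [FA · CE = 400801/32157 ∩ 2·signedArea(FBA) = 1323/397]
   → F = (-12437/3573, -10072/3573)

F = (-12437/3573, -10072/3573)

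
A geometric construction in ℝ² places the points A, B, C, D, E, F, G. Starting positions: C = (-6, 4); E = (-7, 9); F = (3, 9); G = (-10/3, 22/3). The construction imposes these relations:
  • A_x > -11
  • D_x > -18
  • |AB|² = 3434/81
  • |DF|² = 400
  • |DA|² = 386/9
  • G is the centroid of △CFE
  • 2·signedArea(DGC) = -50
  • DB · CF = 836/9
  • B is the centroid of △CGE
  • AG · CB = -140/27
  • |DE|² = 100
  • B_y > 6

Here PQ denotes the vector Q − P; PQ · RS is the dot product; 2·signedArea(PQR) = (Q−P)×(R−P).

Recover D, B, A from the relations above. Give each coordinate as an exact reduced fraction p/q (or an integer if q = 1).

A = (-32/3, 32/3)
B = (-49/9, 61/9)
D = (-17, 9)

1. B_x = -49/9  [B is the centroid of △CGE]
2. B_y = 61/9  [B is the centroid of △CGE]
   → B = (-49/9, 61/9)
3. D_x = -17  [DB · CF = 836/9 ∩ 2·signedArea(DGC) = -50]
4. D_y = 9  [DB · CF = 836/9 ∩ 2·signedArea(DGC) = -50]
   → D = (-17, 9)
5. A_x = -32/3  [line -5/9·x + -25/9·y + 640/27 = 0 ∩ |DA|² = 386/9]
6. A_y = 32/3  [line -5/9·x + -25/9·y + 640/27 = 0 ∩ |DA|² = 386/9]
   → A = (-32/3, 32/3)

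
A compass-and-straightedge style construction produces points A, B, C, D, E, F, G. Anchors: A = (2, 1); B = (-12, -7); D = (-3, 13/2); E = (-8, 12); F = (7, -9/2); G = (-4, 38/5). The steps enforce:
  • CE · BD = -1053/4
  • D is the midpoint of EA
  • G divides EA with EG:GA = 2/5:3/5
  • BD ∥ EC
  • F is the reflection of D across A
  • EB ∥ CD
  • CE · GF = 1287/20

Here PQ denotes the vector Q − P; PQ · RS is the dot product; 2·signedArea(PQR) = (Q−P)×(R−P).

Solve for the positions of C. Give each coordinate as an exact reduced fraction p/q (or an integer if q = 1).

1. C_x = 1  [EB ∥ CD ∩ BD ∥ EC]
2. C_y = 51/2  [EB ∥ CD ∩ BD ∥ EC]
   → C = (1, 51/2)

C = (1, 51/2)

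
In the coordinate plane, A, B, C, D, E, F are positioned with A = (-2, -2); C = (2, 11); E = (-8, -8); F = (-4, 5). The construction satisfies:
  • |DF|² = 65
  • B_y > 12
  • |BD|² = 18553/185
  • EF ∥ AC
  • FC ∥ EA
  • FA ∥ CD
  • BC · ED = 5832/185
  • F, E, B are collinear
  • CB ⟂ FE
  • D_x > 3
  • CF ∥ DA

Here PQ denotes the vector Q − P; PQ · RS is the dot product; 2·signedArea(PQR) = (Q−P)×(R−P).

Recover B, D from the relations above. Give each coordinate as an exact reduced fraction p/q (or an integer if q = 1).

B = (-332/185, 2251/185)
D = (4, 4)

1. B_x = -332/185  [F, E, B are collinear ∩ CB ⟂ FE]
2. B_y = 2251/185  [F, E, B are collinear ∩ CB ⟂ FE]
   → B = (-332/185, 2251/185)
3. D_x = 4  [CF ∥ DA ∩ FA ∥ CD]
4. D_y = 4  [CF ∥ DA ∩ FA ∥ CD]
   → D = (4, 4)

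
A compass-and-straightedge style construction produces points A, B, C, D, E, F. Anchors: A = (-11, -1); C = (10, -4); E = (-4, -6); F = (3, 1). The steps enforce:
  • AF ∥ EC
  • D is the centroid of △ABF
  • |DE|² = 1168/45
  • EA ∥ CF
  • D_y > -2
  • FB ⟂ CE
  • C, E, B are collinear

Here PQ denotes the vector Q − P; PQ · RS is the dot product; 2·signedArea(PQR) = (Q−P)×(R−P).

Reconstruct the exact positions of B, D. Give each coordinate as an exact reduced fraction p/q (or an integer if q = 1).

B = (96/25, -122/25)
D = (-104/75, -122/75)

1. B_x = 96/25  [C, E, B are collinear ∩ FB ⟂ CE]
2. B_y = -122/25  [C, E, B are collinear ∩ FB ⟂ CE]
   → B = (96/25, -122/25)
3. D_x = -104/75  [D is the centroid of △ABF]
4. D_y = -122/75  [D is the centroid of △ABF]
   → D = (-104/75, -122/75)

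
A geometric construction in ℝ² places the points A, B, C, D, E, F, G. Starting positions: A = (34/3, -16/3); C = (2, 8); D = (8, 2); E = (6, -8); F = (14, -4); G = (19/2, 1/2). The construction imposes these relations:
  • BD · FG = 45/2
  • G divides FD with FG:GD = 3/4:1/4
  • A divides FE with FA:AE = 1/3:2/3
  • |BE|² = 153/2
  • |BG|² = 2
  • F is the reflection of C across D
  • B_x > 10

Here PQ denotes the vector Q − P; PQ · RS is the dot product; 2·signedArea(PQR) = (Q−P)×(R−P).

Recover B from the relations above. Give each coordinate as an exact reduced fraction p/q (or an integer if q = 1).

B = (21/2, -1/2)

1. B_x = 21/2  [line 9/2·x + -9/2·y + -99/2 = 0 ∩ |BG|² = 2]
2. B_y = -1/2  [line 9/2·x + -9/2·y + -99/2 = 0 ∩ |BG|² = 2]
   → B = (21/2, -1/2)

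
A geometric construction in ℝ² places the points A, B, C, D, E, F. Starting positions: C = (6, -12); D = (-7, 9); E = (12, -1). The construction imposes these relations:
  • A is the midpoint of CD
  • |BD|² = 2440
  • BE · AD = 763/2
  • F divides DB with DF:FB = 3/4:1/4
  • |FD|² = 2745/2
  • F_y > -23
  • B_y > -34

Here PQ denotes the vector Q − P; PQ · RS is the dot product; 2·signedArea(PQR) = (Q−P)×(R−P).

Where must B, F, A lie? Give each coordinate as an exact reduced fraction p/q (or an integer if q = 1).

1. A_x = -1/2  [A is the midpoint of CD]
2. A_y = -3/2  [A is the midpoint of CD]
   → A = (-1/2, -3/2)
3. B_x = 19  [line 13/2·x + -21/2·y + -470 = 0 ∩ |BD|² = 2440]
4. B_y = -33  [line 13/2·x + -21/2·y + -470 = 0 ∩ |BD|² = 2440]
   → B = (19, -33)
5. F_x = 25/2  [F divides DB with DF:FB = 3/4:1/4]
6. F_y = -45/2  [F divides DB with DF:FB = 3/4:1/4]
   → F = (25/2, -45/2)

A = (-1/2, -3/2)
B = (19, -33)
F = (25/2, -45/2)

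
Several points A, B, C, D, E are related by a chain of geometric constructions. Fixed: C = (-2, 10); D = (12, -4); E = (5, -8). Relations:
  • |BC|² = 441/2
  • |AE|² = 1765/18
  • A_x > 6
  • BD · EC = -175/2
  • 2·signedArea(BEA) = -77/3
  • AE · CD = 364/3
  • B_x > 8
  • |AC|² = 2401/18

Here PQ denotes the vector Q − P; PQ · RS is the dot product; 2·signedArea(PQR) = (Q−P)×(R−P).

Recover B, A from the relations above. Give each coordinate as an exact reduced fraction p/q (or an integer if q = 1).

A = (37/6, 11/6)
B = (17/2, -1/2)

1. B_x = 17/2  [line 7·x + -18·y + -137/2 = 0 ∩ |BC|² = 441/2]
2. B_y = -1/2  [line 7·x + -18·y + -137/2 = 0 ∩ |BC|² = 441/2]
   → B = (17/2, -1/2)
3. A_x = 37/6  [2·signedArea(BEA) = -77/3 ∩ AE · CD = 364/3]
4. A_y = 11/6  [2·signedArea(BEA) = -77/3 ∩ AE · CD = 364/3]
   → A = (37/6, 11/6)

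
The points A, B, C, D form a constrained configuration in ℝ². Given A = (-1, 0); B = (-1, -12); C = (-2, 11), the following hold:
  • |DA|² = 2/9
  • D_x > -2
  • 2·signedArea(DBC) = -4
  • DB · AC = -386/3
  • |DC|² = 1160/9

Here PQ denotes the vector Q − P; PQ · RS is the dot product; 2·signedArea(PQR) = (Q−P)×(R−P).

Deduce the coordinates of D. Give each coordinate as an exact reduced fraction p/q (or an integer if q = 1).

D = (-4/3, -1/3)

1. D_x = -4/3  [2·signedArea(DBC) = -4 ∩ DB · AC = -386/3]
2. D_y = -1/3  [2·signedArea(DBC) = -4 ∩ DB · AC = -386/3]
   → D = (-4/3, -1/3)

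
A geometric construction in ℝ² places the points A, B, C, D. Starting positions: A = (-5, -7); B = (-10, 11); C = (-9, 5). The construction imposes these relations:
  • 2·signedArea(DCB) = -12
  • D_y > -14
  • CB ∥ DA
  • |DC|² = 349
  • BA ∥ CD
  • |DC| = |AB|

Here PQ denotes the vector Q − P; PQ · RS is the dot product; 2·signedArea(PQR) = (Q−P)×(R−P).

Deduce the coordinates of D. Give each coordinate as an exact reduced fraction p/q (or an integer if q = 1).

D = (-4, -13)

1. D_x = -4  [CB ∥ DA ∩ BA ∥ CD]
2. D_y = -13  [CB ∥ DA ∩ BA ∥ CD]
   → D = (-4, -13)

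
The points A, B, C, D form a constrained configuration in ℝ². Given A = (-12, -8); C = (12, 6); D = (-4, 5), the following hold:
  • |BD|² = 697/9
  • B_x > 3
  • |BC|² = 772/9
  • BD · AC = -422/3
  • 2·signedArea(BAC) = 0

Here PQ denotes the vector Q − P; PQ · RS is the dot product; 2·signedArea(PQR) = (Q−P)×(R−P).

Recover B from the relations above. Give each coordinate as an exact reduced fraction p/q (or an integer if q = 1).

B = (4, 4/3)

1. B_x = 4  [2·signedArea(BAC) = 0 ∩ BD · AC = -422/3]
2. B_y = 4/3  [2·signedArea(BAC) = 0 ∩ BD · AC = -422/3]
   → B = (4, 4/3)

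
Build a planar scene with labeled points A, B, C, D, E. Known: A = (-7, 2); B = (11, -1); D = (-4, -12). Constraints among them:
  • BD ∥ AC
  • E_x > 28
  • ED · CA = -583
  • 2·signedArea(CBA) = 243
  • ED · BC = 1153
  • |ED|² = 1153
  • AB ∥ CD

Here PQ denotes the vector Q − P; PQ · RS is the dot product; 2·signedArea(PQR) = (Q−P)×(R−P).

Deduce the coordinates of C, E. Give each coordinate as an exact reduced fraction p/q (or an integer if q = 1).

1. C_x = -22  [AB ∥ CD ∩ BD ∥ AC]
2. C_y = -9  [AB ∥ CD ∩ BD ∥ AC]
   → C = (-22, -9)
3. E_x = 29  [ED · BC = 1153 ∩ ED · CA = -583]
4. E_y = -4  [ED · BC = 1153 ∩ ED · CA = -583]
   → E = (29, -4)

C = (-22, -9)
E = (29, -4)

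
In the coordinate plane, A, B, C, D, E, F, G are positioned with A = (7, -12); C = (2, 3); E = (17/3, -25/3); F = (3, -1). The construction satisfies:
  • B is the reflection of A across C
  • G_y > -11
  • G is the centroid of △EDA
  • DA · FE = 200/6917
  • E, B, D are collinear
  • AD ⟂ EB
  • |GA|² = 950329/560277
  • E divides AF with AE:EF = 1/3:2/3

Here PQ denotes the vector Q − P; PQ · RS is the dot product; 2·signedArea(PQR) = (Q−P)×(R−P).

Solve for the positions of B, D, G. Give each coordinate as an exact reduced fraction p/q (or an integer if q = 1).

B = (-3, 18)
D = (47629/6917, -83264/6917)
G = (405733/62253, -671729/62253)

1. B_x = -3  [B is the reflection of A across C]
2. B_y = 18  [B is the reflection of A across C]
   → B = (-3, 18)
3. D_x = 47629/6917  [E, B, D are collinear ∩ AD ⟂ EB]
4. D_y = -83264/6917  [E, B, D are collinear ∩ AD ⟂ EB]
   → D = (47629/6917, -83264/6917)
5. G_x = 405733/62253  [G is the centroid of △EDA]
6. G_y = -671729/62253  [G is the centroid of △EDA]
   → G = (405733/62253, -671729/62253)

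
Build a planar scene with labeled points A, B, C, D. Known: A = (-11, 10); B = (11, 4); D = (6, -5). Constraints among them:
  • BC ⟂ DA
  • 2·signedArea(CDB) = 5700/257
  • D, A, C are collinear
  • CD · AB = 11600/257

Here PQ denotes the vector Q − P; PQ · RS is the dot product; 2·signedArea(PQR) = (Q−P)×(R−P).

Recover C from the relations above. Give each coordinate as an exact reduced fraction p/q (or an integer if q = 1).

1. C_x = 1117/257  [D, A, C are collinear ∩ BC ⟂ DA]
2. C_y = -910/257  [D, A, C are collinear ∩ BC ⟂ DA]
   → C = (1117/257, -910/257)

C = (1117/257, -910/257)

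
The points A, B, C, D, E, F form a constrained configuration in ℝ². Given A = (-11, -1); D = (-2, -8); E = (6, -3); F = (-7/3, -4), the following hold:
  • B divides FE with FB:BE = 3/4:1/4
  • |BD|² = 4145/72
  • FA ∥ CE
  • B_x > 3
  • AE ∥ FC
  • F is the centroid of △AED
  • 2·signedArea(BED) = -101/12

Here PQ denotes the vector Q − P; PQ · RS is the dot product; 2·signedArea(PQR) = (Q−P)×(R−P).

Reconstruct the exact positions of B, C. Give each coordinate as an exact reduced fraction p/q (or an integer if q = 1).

1. B_x = 47/12  [B divides FE with FB:BE = 3/4:1/4]
2. B_y = -13/4  [B divides FE with FB:BE = 3/4:1/4]
   → B = (47/12, -13/4)
3. C_x = 44/3  [FA ∥ CE ∩ AE ∥ FC]
4. C_y = -6  [FA ∥ CE ∩ AE ∥ FC]
   → C = (44/3, -6)

B = (47/12, -13/4)
C = (44/3, -6)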